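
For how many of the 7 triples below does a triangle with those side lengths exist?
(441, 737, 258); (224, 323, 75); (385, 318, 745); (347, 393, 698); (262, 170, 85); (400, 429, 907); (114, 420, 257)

(258,441,737): 258+441 ≤ 737 → not valid
(75,224,323): 75+224 ≤ 323 → not valid
(318,385,745): 318+385 ≤ 745 → not valid
(347,393,698): 347+393 > 698 → valid
(85,170,262): 85+170 ≤ 262 → not valid
(400,429,907): 400+429 ≤ 907 → not valid
(114,257,420): 114+257 ≤ 420 → not valid
1 of the 7 triples forms a triangle.

1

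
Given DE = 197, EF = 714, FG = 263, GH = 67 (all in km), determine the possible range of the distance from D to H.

The maximum is all hops collinear in one direction: 197 + 714 + 263 + 67 = 1241.
The longest hop is 714; the others sum to 527. Folding the others back against it leaves at least 714 − 527 = 187.

187 ≤ DH ≤ 1241 km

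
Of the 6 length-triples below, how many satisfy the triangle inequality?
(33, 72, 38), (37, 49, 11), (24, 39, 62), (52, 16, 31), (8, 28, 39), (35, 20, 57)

(33,38,72): 33+38 ≤ 72 → not valid
(11,37,49): 11+37 ≤ 49 → not valid
(24,39,62): 24+39 > 62 → valid
(16,31,52): 16+31 ≤ 52 → not valid
(8,28,39): 8+28 ≤ 39 → not valid
(20,35,57): 20+35 ≤ 57 → not valid
1 of the 6 triples forms a triangle.

1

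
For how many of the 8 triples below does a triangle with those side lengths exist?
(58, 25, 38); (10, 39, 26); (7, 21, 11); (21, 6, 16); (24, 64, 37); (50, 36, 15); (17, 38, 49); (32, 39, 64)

(25,38,58): 25+38 > 58 → valid
(10,26,39): 10+26 ≤ 39 → not valid
(7,11,21): 7+11 ≤ 21 → not valid
(6,16,21): 6+16 > 21 → valid
(24,37,64): 24+37 ≤ 64 → not valid
(15,36,50): 15+36 > 50 → valid
(17,38,49): 17+38 > 49 → valid
(32,39,64): 32+39 > 64 → valid
5 of the 8 triples form a triangle.

5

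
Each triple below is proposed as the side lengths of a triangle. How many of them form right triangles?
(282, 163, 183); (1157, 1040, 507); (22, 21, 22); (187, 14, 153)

1

(282,163,183): 163²+183² = 60058 < 79524 = 282² → obtuse
(1157,1040,507): 507²+1040² = 1338649 = 1157² → right
(22,21,22): 21²+22² = 925 > 484 = 22² → acute
(187,14,153): 14+153 ≤ 187, not a triangle
1 of the 4 is right.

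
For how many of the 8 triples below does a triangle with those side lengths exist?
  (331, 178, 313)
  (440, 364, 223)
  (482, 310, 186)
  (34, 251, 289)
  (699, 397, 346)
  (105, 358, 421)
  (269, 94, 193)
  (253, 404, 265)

7

(178,313,331): 178+313 > 331 → valid
(223,364,440): 223+364 > 440 → valid
(186,310,482): 186+310 > 482 → valid
(34,251,289): 34+251 ≤ 289 → not valid
(346,397,699): 346+397 > 699 → valid
(105,358,421): 105+358 > 421 → valid
(94,193,269): 94+193 > 269 → valid
(253,265,404): 253+265 > 404 → valid
7 of the 8 triples form a triangle.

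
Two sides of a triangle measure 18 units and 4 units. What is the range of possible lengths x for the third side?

By the triangle inequality, x must be less than 18 + 4 = 22 and greater than |18 − 4| = 14.

14 < x < 22 (units)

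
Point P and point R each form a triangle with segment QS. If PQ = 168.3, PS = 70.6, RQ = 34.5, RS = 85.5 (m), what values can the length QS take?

From triangle PQS: |168.3 − 70.6| < QS < 168.3 + 70.6, i.e. 97.7 < QS < 238.9.
From triangle RQS: 51.0 < QS < 120.0.
Both must hold, so QS lies in the intersection.

97.7 < QS < 120.0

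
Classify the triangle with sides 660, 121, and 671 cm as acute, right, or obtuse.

right

Compare the square of the longest side to the sum of squares of the other two: 121² + 660² = 450241 = 671².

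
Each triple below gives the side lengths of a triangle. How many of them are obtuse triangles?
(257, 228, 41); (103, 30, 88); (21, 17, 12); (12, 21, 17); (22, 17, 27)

(257,228,41): 41²+228² = 53665 < 66049 = 257² → obtuse
(103,30,88): 30²+88² = 8644 < 10609 = 103² → obtuse
(21,17,12): 12²+17² = 433 < 441 = 21² → obtuse
(12,21,17): 12²+17² = 433 < 441 = 21² → obtuse
(22,17,27): 17²+22² = 773 > 729 = 27² → acute
4 of the 5 are obtuse.

4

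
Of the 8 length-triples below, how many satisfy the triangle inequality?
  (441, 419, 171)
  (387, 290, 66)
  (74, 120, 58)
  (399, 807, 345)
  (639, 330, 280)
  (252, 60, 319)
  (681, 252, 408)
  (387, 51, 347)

3

(171,419,441): 171+419 > 441 → valid
(66,290,387): 66+290 ≤ 387 → not valid
(58,74,120): 58+74 > 120 → valid
(345,399,807): 345+399 ≤ 807 → not valid
(280,330,639): 280+330 ≤ 639 → not valid
(60,252,319): 60+252 ≤ 319 → not valid
(252,408,681): 252+408 ≤ 681 → not valid
(51,347,387): 51+347 > 387 → valid
3 of the 8 triples form a triangle.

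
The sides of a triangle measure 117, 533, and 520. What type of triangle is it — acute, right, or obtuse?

Compare the square of the longest side to the sum of squares of the other two: 117² + 520² = 284089 = 533².

right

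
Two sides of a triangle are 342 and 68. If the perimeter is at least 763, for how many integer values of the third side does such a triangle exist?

57

Triangle inequality: 274 < x < 410. Perimeter ≥ 763 gives x ≥ 763 − 342 − 68 = 353.
So 353 ≤ x < 410; integers 353 through 409: 57 values.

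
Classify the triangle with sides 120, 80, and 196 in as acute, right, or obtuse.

Compare the square of the longest side to the sum of squares of the other two: 80² + 120² = 20800 < 38416 = 196².

obtuse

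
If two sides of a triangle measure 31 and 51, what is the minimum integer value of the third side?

The third side must be strictly greater than |31 − 51| = 20.
The smallest integer above 20 is 21.

21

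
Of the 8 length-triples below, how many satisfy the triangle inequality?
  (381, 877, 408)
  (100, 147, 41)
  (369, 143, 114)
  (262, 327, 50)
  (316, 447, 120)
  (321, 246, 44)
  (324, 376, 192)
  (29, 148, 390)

1

(381,408,877): 381+408 ≤ 877 → not valid
(41,100,147): 41+100 ≤ 147 → not valid
(114,143,369): 114+143 ≤ 369 → not valid
(50,262,327): 50+262 ≤ 327 → not valid
(120,316,447): 120+316 ≤ 447 → not valid
(44,246,321): 44+246 ≤ 321 → not valid
(192,324,376): 192+324 > 376 → valid
(29,148,390): 29+148 ≤ 390 → not valid
1 of the 8 triples forms a triangle.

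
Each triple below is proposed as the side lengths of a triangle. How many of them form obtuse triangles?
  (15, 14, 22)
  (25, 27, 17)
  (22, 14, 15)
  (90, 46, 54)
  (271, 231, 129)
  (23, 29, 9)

5

(15,14,22): 14²+15² = 421 < 484 = 22² → obtuse
(25,27,17): 17²+25² = 914 > 729 = 27² → acute
(22,14,15): 14²+15² = 421 < 484 = 22² → obtuse
(90,46,54): 46²+54² = 5032 < 8100 = 90² → obtuse
(271,231,129): 129²+231² = 70002 < 73441 = 271² → obtuse
(23,29,9): 9²+23² = 610 < 841 = 29² → obtuse
5 of the 6 are obtuse.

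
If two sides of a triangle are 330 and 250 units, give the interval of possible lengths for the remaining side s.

80 < s < 580 (units)

By the triangle inequality, s must be less than 330 + 250 = 580 and greater than |330 − 250| = 80.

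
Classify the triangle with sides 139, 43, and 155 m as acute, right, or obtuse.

Compare the square of the longest side to the sum of squares of the other two: 43² + 139² = 21170 < 24025 = 155².

obtuse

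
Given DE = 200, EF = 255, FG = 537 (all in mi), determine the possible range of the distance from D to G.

The maximum is all hops collinear in one direction: 200 + 255 + 537 = 992.
The longest hop is 537; the others sum to 455. Folding the others back against it leaves at least 537 − 455 = 82.

82 ≤ DG ≤ 992 mi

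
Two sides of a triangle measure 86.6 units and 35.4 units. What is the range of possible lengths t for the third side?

51.2 < t < 122.0 (units)

By the triangle inequality, t must be less than 86.6 + 35.4 = 122.0 and greater than |86.6 − 35.4| = 51.2.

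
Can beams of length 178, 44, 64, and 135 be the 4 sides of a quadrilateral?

Yes

A quadrilateral exists iff every side is shorter than the sum of the others — equivalently, the longest side is less than the sum of the rest.
Longest side 178 < 243 (sum of the remaining 3), so yes.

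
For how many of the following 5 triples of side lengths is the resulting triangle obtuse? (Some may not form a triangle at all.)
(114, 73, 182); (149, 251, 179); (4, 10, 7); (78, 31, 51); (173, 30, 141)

4

(114,73,182): 73²+114² = 18325 < 33124 = 182² → obtuse
(149,251,179): 149²+179² = 54242 < 63001 = 251² → obtuse
(4,10,7): 4²+7² = 65 < 100 = 10² → obtuse
(78,31,51): 31²+51² = 3562 < 6084 = 78² → obtuse
(173,30,141): 30+141 ≤ 173, not a triangle
4 of the 5 are obtuse.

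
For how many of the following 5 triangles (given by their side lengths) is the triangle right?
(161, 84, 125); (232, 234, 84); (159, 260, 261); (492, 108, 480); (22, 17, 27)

(161,84,125): 84²+125² = 22681 < 25921 = 161² → obtuse
(232,234,84): 84²+232² = 60880 > 54756 = 234² → acute
(159,260,261): 159²+260² = 92881 > 68121 = 261² → acute
(492,108,480): 108²+480² = 242064 = 492² → right
(22,17,27): 17²+22² = 773 > 729 = 27² → acute
1 of the 5 is right.

1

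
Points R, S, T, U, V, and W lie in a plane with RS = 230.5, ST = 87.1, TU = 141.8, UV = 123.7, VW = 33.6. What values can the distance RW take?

0 ≤ RW ≤ 616.7

The maximum is all hops collinear in one direction: 230.5 + 87.1 + 141.8 + 123.7 + 33.6 = 616.7.
The longest hop is 230.5; the others sum to 386.2. Since 230.5 ≤ 386.2, the path can fold back on itself completely, so the minimum distance is 0.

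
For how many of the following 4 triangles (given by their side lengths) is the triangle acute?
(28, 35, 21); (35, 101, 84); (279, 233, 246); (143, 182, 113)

2

(28,35,21): 21²+28² = 1225 = 35² → right
(35,101,84): 35²+84² = 8281 < 10201 = 101² → obtuse
(279,233,246): 233²+246² = 114805 > 77841 = 279² → acute
(143,182,113): 113²+143² = 33218 > 33124 = 182² → acute
2 of the 4 are acute.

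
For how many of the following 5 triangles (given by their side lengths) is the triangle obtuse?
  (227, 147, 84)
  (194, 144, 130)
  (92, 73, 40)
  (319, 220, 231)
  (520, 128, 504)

(227,147,84): 84²+147² = 28665 < 51529 = 227² → obtuse
(194,144,130): 130²+144² = 37636 = 194² → right
(92,73,40): 40²+73² = 6929 < 8464 = 92² → obtuse
(319,220,231): 220²+231² = 101761 = 319² → right
(520,128,504): 128²+504² = 270400 = 520² → right
2 of the 5 are obtuse.

2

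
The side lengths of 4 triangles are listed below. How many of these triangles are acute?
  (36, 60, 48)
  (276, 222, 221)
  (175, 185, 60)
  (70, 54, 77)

(36,60,48): 36²+48² = 3600 = 60² → right
(276,222,221): 221²+222² = 98125 > 76176 = 276² → acute
(175,185,60): 60²+175² = 34225 = 185² → right
(70,54,77): 54²+70² = 7816 > 5929 = 77² → acute
2 of the 4 are acute.

2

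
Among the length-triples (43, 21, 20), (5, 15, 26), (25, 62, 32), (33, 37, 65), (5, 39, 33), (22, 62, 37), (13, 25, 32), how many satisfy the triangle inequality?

(20,21,43): 20+21 ≤ 43 → not valid
(5,15,26): 5+15 ≤ 26 → not valid
(25,32,62): 25+32 ≤ 62 → not valid
(33,37,65): 33+37 > 65 → valid
(5,33,39): 5+33 ≤ 39 → not valid
(22,37,62): 22+37 ≤ 62 → not valid
(13,25,32): 13+25 > 32 → valid
2 of the 7 triples form a triangle.

2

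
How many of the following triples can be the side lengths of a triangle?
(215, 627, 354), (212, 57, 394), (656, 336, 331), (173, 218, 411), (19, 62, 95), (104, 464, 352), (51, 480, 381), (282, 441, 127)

1

(215,354,627): 215+354 ≤ 627 → not valid
(57,212,394): 57+212 ≤ 394 → not valid
(331,336,656): 331+336 > 656 → valid
(173,218,411): 173+218 ≤ 411 → not valid
(19,62,95): 19+62 ≤ 95 → not valid
(104,352,464): 104+352 ≤ 464 → not valid
(51,381,480): 51+381 ≤ 480 → not valid
(127,282,441): 127+282 ≤ 441 → not valid
1 of the 8 triples forms a triangle.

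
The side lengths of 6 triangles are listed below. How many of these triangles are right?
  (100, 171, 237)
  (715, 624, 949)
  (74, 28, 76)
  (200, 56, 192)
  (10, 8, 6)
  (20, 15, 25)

(100,171,237): 100²+171² = 39241 < 56169 = 237² → obtuse
(715,624,949): 624²+715² = 900601 = 949² → right
(74,28,76): 28²+74² = 6260 > 5776 = 76² → acute
(200,56,192): 56²+192² = 40000 = 200² → right
(10,8,6): 6²+8² = 100 = 10² → right
(20,15,25): 15²+20² = 625 = 25² → right
4 of the 6 are right.

4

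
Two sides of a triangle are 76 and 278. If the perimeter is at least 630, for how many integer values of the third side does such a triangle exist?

78

Triangle inequality: 202 < x < 354. Perimeter ≥ 630 gives x ≥ 630 − 76 − 278 = 276.
So 276 ≤ x < 354; integers 276 through 353: 78 values.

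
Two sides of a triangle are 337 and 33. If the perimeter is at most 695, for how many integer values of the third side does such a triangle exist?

Triangle inequality: 304 < x < 370. Perimeter ≤ 695 gives x ≤ 695 − 337 − 33 = 325.
So 304 < x ≤ 325; integers 305 through 325: 21 values.

21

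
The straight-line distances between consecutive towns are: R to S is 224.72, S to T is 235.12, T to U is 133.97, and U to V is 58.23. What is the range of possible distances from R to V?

The maximum is all hops collinear in one direction: 224.72 + 235.12 + 133.97 + 58.23 = 652.04.
The longest hop is 235.12; the others sum to 416.92. Since 235.12 ≤ 416.92, the path can fold back on itself completely, so the minimum distance is 0.

0 ≤ RV ≤ 652.04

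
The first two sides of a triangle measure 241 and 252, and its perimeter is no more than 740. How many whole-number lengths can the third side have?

236

Triangle inequality: 11 < x < 493. Perimeter ≤ 740 gives x ≤ 740 − 241 − 252 = 247.
So 11 < x ≤ 247; integers 12 through 247: 236 values.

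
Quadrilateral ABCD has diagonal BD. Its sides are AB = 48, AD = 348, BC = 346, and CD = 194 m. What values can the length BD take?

300 < BD < 396

From triangle ABD: |48 − 348| < BD < 48 + 348, i.e. 300 < BD < 396.
From triangle CBD: 152 < BD < 540.
Both must hold, so BD lies in the intersection.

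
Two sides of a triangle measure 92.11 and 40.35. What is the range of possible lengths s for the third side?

51.76 < s < 132.46

By the triangle inequality, s must be less than 92.11 + 40.35 = 132.46 and greater than |92.11 − 40.35| = 51.76.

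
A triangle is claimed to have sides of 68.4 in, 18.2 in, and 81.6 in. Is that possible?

The longest side is 81.6, and the other two sum to 86.6.
Since 86.6 > 81.6, the triangle inequality holds.

Yes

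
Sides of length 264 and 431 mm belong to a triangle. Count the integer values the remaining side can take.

527

The third side lies in the open interval (167, 695).
Integers from 168 to 694 inclusive: 694 − 168 + 1 = 527.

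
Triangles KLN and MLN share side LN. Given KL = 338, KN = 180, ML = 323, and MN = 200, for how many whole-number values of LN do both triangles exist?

From triangle KLN: 158 < LN < 518.
From triangle MLN: 123 < LN < 523.
Intersection: 158 < LN < 518, so integers 159 through 517: 359 values.

359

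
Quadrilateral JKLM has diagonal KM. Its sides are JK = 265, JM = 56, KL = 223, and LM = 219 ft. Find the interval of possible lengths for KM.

From triangle JKM: |265 − 56| < KM < 265 + 56, i.e. 209 < KM < 321.
From triangle LKM: 4 < KM < 442.
Both must hold, so KM lies in the intersection.

209 < KM < 321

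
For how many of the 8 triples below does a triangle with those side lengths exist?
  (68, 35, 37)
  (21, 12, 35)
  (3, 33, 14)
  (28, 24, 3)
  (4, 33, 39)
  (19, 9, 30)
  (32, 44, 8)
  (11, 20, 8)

(35,37,68): 35+37 > 68 → valid
(12,21,35): 12+21 ≤ 35 → not valid
(3,14,33): 3+14 ≤ 33 → not valid
(3,24,28): 3+24 ≤ 28 → not valid
(4,33,39): 4+33 ≤ 39 → not valid
(9,19,30): 9+19 ≤ 30 → not valid
(8,32,44): 8+32 ≤ 44 → not valid
(8,11,20): 8+11 ≤ 20 → not valid
1 of the 8 triples forms a triangle.

1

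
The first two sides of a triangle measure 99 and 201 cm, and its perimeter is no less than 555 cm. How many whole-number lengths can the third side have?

45

Triangle inequality: 102 < x < 300. Perimeter ≥ 555 gives x ≥ 555 − 99 − 201 = 255.
So 255 ≤ x < 300; integers 255 through 299: 45 values.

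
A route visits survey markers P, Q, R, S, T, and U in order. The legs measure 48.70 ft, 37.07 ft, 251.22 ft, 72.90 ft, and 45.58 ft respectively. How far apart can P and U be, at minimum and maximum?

46.97 ≤ PU ≤ 455.47 ft

The maximum is all hops collinear in one direction: 48.70 + 37.07 + 251.22 + 72.90 + 45.58 = 455.47.
The longest hop is 251.22; the others sum to 204.25. Folding the others back against it leaves at least 251.22 − 204.25 = 46.97.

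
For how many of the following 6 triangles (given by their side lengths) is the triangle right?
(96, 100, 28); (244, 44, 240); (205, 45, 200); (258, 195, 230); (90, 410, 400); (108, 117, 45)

5

(96,100,28): 28²+96² = 10000 = 100² → right
(244,44,240): 44²+240² = 59536 = 244² → right
(205,45,200): 45²+200² = 42025 = 205² → right
(258,195,230): 195²+230² = 90925 > 66564 = 258² → acute
(90,410,400): 90²+400² = 168100 = 410² → right
(108,117,45): 45²+108² = 13689 = 117² → right
5 of the 6 are right.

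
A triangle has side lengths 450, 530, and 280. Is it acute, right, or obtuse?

Compare the square of the longest side to the sum of squares of the other two: 280² + 450² = 280900 = 530².

right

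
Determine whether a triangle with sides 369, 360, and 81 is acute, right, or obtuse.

right

Compare the square of the longest side to the sum of squares of the other two: 81² + 360² = 136161 = 369².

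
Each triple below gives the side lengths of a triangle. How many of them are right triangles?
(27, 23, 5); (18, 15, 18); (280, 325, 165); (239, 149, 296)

(27,23,5): 5²+23² = 554 < 729 = 27² → obtuse
(18,15,18): 15²+18² = 549 > 324 = 18² → acute
(280,325,165): 165²+280² = 105625 = 325² → right
(239,149,296): 149²+239² = 79322 < 87616 = 296² → obtuse
1 of the 4 is right.

1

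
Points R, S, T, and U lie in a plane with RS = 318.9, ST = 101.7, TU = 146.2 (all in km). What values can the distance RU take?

The maximum is all hops collinear in one direction: 318.9 + 101.7 + 146.2 = 566.8.
The longest hop is 318.9; the others sum to 247.9. Folding the others back against it leaves at least 318.9 − 247.9 = 71.0.

71.0 ≤ RU ≤ 566.8 km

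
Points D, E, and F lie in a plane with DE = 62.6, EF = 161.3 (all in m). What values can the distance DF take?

98.7 ≤ DF ≤ 223.9 m

By the triangle inequality, |62.6 − 161.3| ≤ DF ≤ 62.6 + 161.3.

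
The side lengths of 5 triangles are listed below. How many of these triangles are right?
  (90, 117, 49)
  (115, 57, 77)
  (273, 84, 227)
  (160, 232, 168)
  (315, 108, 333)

2

(90,117,49): 49²+90² = 10501 < 13689 = 117² → obtuse
(115,57,77): 57²+77² = 9178 < 13225 = 115² → obtuse
(273,84,227): 84²+227² = 58585 < 74529 = 273² → obtuse
(160,232,168): 160²+168² = 53824 = 232² → right
(315,108,333): 108²+315² = 110889 = 333² → right
2 of the 5 are right.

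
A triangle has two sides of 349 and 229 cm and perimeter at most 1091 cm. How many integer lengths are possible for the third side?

393

Triangle inequality: 120 < x < 578. Perimeter ≤ 1091 gives x ≤ 1091 − 349 − 229 = 513.
So 120 < x ≤ 513; integers 121 through 513: 393 values.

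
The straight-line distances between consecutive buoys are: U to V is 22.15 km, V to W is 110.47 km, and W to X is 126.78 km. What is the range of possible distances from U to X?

The maximum is all hops collinear in one direction: 22.15 + 110.47 + 126.78 = 259.40.
The longest hop is 126.78; the others sum to 132.62. Since 126.78 ≤ 132.62, the path can fold back on itself completely, so the minimum distance is 0.

0 ≤ UX ≤ 259.40 km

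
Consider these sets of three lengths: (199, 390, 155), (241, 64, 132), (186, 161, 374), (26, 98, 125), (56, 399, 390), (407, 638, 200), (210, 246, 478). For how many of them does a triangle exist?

(155,199,390): 155+199 ≤ 390 → not valid
(64,132,241): 64+132 ≤ 241 → not valid
(161,186,374): 161+186 ≤ 374 → not valid
(26,98,125): 26+98 ≤ 125 → not valid
(56,390,399): 56+390 > 399 → valid
(200,407,638): 200+407 ≤ 638 → not valid
(210,246,478): 210+246 ≤ 478 → not valid
1 of the 7 triples forms a triangle.

1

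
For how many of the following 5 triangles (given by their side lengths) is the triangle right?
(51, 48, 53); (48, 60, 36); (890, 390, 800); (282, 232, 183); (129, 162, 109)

2

(51,48,53): 48²+51² = 4905 > 2809 = 53² → acute
(48,60,36): 36²+48² = 3600 = 60² → right
(890,390,800): 390²+800² = 792100 = 890² → right
(282,232,183): 183²+232² = 87313 > 79524 = 282² → acute
(129,162,109): 109²+129² = 28522 > 26244 = 162² → acute
2 of the 5 are right.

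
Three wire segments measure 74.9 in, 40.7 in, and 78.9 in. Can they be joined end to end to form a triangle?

Yes

The longest side is 78.9, and the other two sum to 115.6.
Since 115.6 > 78.9, the triangle inequality holds.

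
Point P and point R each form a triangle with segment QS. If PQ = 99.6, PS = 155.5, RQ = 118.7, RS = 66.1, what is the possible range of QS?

55.9 < QS < 184.8

From triangle PQS: |99.6 − 155.5| < QS < 99.6 + 155.5, i.e. 55.9 < QS < 255.1.
From triangle RQS: 52.6 < QS < 184.8.
Both must hold, so QS lies in the intersection.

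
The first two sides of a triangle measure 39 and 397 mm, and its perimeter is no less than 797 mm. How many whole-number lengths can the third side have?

75

Triangle inequality: 358 < x < 436. Perimeter ≥ 797 gives x ≥ 797 − 39 − 397 = 361.
So 361 ≤ x < 436; integers 361 through 435: 75 values.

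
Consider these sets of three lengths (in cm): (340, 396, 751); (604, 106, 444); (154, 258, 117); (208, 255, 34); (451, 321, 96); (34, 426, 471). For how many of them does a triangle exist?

(340,396,751): 340+396 ≤ 751 → not valid
(106,444,604): 106+444 ≤ 604 → not valid
(117,154,258): 117+154 > 258 → valid
(34,208,255): 34+208 ≤ 255 → not valid
(96,321,451): 96+321 ≤ 451 → not valid
(34,426,471): 34+426 ≤ 471 → not valid
1 of the 6 triples forms a triangle.

1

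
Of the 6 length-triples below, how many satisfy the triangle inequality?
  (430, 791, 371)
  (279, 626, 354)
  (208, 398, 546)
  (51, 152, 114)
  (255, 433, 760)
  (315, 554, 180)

4

(371,430,791): 371+430 > 791 → valid
(279,354,626): 279+354 > 626 → valid
(208,398,546): 208+398 > 546 → valid
(51,114,152): 51+114 > 152 → valid
(255,433,760): 255+433 ≤ 760 → not valid
(180,315,554): 180+315 ≤ 554 → not valid
4 of the 6 triples form a triangle.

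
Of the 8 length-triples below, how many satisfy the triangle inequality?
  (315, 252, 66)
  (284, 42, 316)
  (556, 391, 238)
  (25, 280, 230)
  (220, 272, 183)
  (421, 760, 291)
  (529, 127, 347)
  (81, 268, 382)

4

(66,252,315): 66+252 > 315 → valid
(42,284,316): 42+284 > 316 → valid
(238,391,556): 238+391 > 556 → valid
(25,230,280): 25+230 ≤ 280 → not valid
(183,220,272): 183+220 > 272 → valid
(291,421,760): 291+421 ≤ 760 → not valid
(127,347,529): 127+347 ≤ 529 → not valid
(81,268,382): 81+268 ≤ 382 → not valid
4 of the 8 triples form a triangle.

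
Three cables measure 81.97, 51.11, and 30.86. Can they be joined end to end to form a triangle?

The two shorter sides sum to 81.97, exactly equal to the longest side 81.97.
That gives only a degenerate (flat) triangle — the inequality must be strict.

No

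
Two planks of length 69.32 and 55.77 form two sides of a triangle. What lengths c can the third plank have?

13.55 < c < 125.09

By the triangle inequality, c must be less than 69.32 + 55.77 = 125.09 and greater than |69.32 − 55.77| = 13.55.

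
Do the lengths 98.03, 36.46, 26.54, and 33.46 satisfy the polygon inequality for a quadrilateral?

For a quadrilateral, each side must be shorter than the sum of the others.
Here the longest side is 98.03, but the remaining 3 sides sum to only 96.46.

No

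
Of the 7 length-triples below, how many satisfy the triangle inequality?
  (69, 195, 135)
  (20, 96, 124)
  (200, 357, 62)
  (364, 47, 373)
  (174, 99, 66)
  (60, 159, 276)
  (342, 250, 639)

(69,135,195): 69+135 > 195 → valid
(20,96,124): 20+96 ≤ 124 → not valid
(62,200,357): 62+200 ≤ 357 → not valid
(47,364,373): 47+364 > 373 → valid
(66,99,174): 66+99 ≤ 174 → not valid
(60,159,276): 60+159 ≤ 276 → not valid
(250,342,639): 250+342 ≤ 639 → not valid
2 of the 7 triples form a triangle.

2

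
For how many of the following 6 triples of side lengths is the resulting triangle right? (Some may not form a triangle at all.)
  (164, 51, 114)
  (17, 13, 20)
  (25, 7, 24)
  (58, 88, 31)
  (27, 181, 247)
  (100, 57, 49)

1

(164,51,114): 51²+114² = 15597 < 26896 = 164² → obtuse
(17,13,20): 13²+17² = 458 > 400 = 20² → acute
(25,7,24): 7²+24² = 625 = 25² → right
(58,88,31): 31²+58² = 4325 < 7744 = 88² → obtuse
(27,181,247): 27+181 ≤ 247, not a triangle
(100,57,49): 49²+57² = 5650 < 10000 = 100² → obtuse
1 of the 6 is right.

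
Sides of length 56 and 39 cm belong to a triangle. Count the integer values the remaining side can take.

The third side lies in the open interval (17, 95).
Integers from 18 to 94 inclusive: 94 − 18 + 1 = 77.

77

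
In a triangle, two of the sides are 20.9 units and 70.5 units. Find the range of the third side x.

49.6 < x < 91.4 (units)

By the triangle inequality, x must be less than 20.9 + 70.5 = 91.4 and greater than |20.9 − 70.5| = 49.6.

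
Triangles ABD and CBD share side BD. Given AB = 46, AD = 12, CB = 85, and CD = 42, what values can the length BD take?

43 < BD < 58

From triangle ABD: |46 − 12| < BD < 46 + 12, i.e. 34 < BD < 58.
From triangle CBD: 43 < BD < 127.
Both must hold, so BD lies in the intersection.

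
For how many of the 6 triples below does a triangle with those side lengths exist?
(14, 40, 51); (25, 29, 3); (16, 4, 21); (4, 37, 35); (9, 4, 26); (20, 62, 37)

(14,40,51): 14+40 > 51 → valid
(3,25,29): 3+25 ≤ 29 → not valid
(4,16,21): 4+16 ≤ 21 → not valid
(4,35,37): 4+35 > 37 → valid
(4,9,26): 4+9 ≤ 26 → not valid
(20,37,62): 20+37 ≤ 62 → not valid
2 of the 6 triples form a triangle.

2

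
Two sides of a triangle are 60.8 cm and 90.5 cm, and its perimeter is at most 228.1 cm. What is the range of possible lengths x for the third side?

Triangle inequality alone gives 29.7 < x < 151.3.
The perimeter condition gives x ≤ 228.1 − 60.8 − 90.5 = 76.8.
Intersecting the two: 29.7 < x ≤ 76.8.

29.7 < x ≤ 76.8 cm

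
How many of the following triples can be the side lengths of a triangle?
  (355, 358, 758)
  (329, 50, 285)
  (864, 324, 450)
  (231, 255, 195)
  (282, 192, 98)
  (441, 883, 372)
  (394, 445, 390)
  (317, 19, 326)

5

(355,358,758): 355+358 ≤ 758 → not valid
(50,285,329): 50+285 > 329 → valid
(324,450,864): 324+450 ≤ 864 → not valid
(195,231,255): 195+231 > 255 → valid
(98,192,282): 98+192 > 282 → valid
(372,441,883): 372+441 ≤ 883 → not valid
(390,394,445): 390+394 > 445 → valid
(19,317,326): 19+317 > 326 → valid
5 of the 8 triples form a triangle.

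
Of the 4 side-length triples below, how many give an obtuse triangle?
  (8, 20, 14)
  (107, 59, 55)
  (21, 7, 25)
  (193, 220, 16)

(8,20,14): 8²+14² = 260 < 400 = 20² → obtuse
(107,59,55): 55²+59² = 6506 < 11449 = 107² → obtuse
(21,7,25): 7²+21² = 490 < 625 = 25² → obtuse
(193,220,16): 16+193 ≤ 220, not a triangle
3 of the 4 are obtuse.

3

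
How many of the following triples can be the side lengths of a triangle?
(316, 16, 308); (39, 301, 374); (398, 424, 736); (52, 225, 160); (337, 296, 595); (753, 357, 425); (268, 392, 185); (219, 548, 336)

6

(16,308,316): 16+308 > 316 → valid
(39,301,374): 39+301 ≤ 374 → not valid
(398,424,736): 398+424 > 736 → valid
(52,160,225): 52+160 ≤ 225 → not valid
(296,337,595): 296+337 > 595 → valid
(357,425,753): 357+425 > 753 → valid
(185,268,392): 185+268 > 392 → valid
(219,336,548): 219+336 > 548 → valid
6 of the 8 triples form a triangle.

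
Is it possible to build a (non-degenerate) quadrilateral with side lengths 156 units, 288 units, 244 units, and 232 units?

Yes

A quadrilateral exists iff every side is shorter than the sum of the others — equivalently, the longest side is less than the sum of the rest.
Longest side 288 < 632 (sum of the remaining 3), so yes.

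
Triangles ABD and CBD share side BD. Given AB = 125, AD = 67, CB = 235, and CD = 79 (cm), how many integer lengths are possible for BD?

From triangle ABD: 58 < BD < 192.
From triangle CBD: 156 < BD < 314.
Intersection: 156 < BD < 192, so integers 157 through 191: 35 values.

35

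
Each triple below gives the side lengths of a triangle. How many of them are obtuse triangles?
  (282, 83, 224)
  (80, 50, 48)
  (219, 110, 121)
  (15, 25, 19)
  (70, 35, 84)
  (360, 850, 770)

5

(282,83,224): 83²+224² = 57065 < 79524 = 282² → obtuse
(80,50,48): 48²+50² = 4804 < 6400 = 80² → obtuse
(219,110,121): 110²+121² = 26741 < 47961 = 219² → obtuse
(15,25,19): 15²+19² = 586 < 625 = 25² → obtuse
(70,35,84): 35²+70² = 6125 < 7056 = 84² → obtuse
(360,850,770): 360²+770² = 722500 = 850² → right
5 of the 6 are obtuse.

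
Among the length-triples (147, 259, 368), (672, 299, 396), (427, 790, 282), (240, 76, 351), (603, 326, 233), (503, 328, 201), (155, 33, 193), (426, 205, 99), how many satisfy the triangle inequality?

3

(147,259,368): 147+259 > 368 → valid
(299,396,672): 299+396 > 672 → valid
(282,427,790): 282+427 ≤ 790 → not valid
(76,240,351): 76+240 ≤ 351 → not valid
(233,326,603): 233+326 ≤ 603 → not valid
(201,328,503): 201+328 > 503 → valid
(33,155,193): 33+155 ≤ 193 → not valid
(99,205,426): 99+205 ≤ 426 → not valid
3 of the 8 triples form a triangle.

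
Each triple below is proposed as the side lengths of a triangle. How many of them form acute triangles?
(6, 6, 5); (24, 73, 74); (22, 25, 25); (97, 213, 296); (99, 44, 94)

(6,6,5): 5²+6² = 61 > 36 = 6² → acute
(24,73,74): 24²+73² = 5905 > 5476 = 74² → acute
(22,25,25): 22²+25² = 1109 > 625 = 25² → acute
(97,213,296): 97²+213² = 54778 < 87616 = 296² → obtuse
(99,44,94): 44²+94² = 10772 > 9801 = 99² → acute
4 of the 5 are acute.

4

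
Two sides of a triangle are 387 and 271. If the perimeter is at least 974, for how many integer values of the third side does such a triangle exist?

342

Triangle inequality: 116 < x < 658. Perimeter ≥ 974 gives x ≥ 974 − 387 − 271 = 316.
So 316 ≤ x < 658; integers 316 through 657: 342 values.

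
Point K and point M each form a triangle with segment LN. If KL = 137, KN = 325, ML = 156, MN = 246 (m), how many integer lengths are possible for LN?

From triangle KLN: 188 < LN < 462.
From triangle MLN: 90 < LN < 402.
Intersection: 188 < LN < 402, so integers 189 through 401: 213 values.

213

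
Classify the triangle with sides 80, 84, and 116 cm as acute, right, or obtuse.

Compare the square of the longest side to the sum of squares of the other two: 80² + 84² = 13456 = 116².

right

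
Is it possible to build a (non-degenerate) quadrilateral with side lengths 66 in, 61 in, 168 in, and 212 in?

A quadrilateral exists iff every side is shorter than the sum of the others — equivalently, the longest side is less than the sum of the rest.
Longest side 212 < 295 (sum of the remaining 3), so yes.

Yes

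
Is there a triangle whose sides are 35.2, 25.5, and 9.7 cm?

No

The two shorter sides sum to 35.2, exactly equal to the longest side 35.2.
That gives only a degenerate (flat) triangle — the inequality must be strict.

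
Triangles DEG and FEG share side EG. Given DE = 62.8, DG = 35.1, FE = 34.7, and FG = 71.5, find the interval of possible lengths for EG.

36.8 < EG < 97.9

From triangle DEG: |62.8 − 35.1| < EG < 62.8 + 35.1, i.e. 27.7 < EG < 97.9.
From triangle FEG: 36.8 < EG < 106.2.
Both must hold, so EG lies in the intersection.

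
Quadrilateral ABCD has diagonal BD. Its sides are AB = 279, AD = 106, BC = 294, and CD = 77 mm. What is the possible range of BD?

From triangle ABD: |279 − 106| < BD < 279 + 106, i.e. 173 < BD < 385.
From triangle CBD: 217 < BD < 371.
Both must hold, so BD lies in the intersection.

217 < BD < 371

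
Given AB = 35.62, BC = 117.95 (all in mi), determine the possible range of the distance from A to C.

82.33 ≤ AC ≤ 153.57 mi

By the triangle inequality, |35.62 − 117.95| ≤ AC ≤ 35.62 + 117.95.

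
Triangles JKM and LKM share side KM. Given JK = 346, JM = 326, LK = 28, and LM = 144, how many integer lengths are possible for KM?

From triangle JKM: 20 < KM < 672.
From triangle LKM: 116 < KM < 172.
Intersection: 116 < KM < 172, so integers 117 through 171: 55 values.

55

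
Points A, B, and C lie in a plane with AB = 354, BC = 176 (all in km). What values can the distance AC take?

178 ≤ AC ≤ 530 km

By the triangle inequality, |354 − 176| ≤ AC ≤ 354 + 176.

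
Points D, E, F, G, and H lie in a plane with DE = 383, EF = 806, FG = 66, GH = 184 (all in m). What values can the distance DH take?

173 ≤ DH ≤ 1439 m

The maximum is all hops collinear in one direction: 383 + 806 + 66 + 184 = 1439.
The longest hop is 806; the others sum to 633. Folding the others back against it leaves at least 806 − 633 = 173.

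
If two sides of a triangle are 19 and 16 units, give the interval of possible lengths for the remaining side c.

By the triangle inequality, c must be less than 19 + 16 = 35 and greater than |19 − 16| = 3.

3 < c < 35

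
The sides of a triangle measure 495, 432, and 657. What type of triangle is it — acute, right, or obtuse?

right

Compare the square of the longest side to the sum of squares of the other two: 432² + 495² = 431649 = 657².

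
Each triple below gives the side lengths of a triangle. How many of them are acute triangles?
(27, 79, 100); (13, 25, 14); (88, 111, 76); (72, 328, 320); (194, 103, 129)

1

(27,79,100): 27²+79² = 6970 < 10000 = 100² → obtuse
(13,25,14): 13²+14² = 365 < 625 = 25² → obtuse
(88,111,76): 76²+88² = 13520 > 12321 = 111² → acute
(72,328,320): 72²+320² = 107584 = 328² → right
(194,103,129): 103²+129² = 27250 < 37636 = 194² → obtuse
1 of the 5 is acute.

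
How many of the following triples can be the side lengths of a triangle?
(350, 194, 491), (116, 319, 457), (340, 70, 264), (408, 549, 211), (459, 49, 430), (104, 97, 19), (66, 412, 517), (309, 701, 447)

5

(194,350,491): 194+350 > 491 → valid
(116,319,457): 116+319 ≤ 457 → not valid
(70,264,340): 70+264 ≤ 340 → not valid
(211,408,549): 211+408 > 549 → valid
(49,430,459): 49+430 > 459 → valid
(19,97,104): 19+97 > 104 → valid
(66,412,517): 66+412 ≤ 517 → not valid
(309,447,701): 309+447 > 701 → valid
5 of the 8 triples form a triangle.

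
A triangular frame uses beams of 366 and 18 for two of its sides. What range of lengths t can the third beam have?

348 < t < 384

By the triangle inequality, t must be less than 366 + 18 = 384 and greater than |366 − 18| = 348.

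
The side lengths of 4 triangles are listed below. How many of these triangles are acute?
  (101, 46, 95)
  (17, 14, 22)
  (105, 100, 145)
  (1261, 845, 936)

(101,46,95): 46²+95² = 11141 > 10201 = 101² → acute
(17,14,22): 14²+17² = 485 > 484 = 22² → acute
(105,100,145): 100²+105² = 21025 = 145² → right
(1261,845,936): 845²+936² = 1590121 = 1261² → right
2 of the 4 are acute.

2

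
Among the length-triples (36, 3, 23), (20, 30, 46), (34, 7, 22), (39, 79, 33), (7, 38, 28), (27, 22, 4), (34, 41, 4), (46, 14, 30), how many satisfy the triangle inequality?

(3,23,36): 3+23 ≤ 36 → not valid
(20,30,46): 20+30 > 46 → valid
(7,22,34): 7+22 ≤ 34 → not valid
(33,39,79): 33+39 ≤ 79 → not valid
(7,28,38): 7+28 ≤ 38 → not valid
(4,22,27): 4+22 ≤ 27 → not valid
(4,34,41): 4+34 ≤ 41 → not valid
(14,30,46): 14+30 ≤ 46 → not valid
1 of the 8 triples forms a triangle.

1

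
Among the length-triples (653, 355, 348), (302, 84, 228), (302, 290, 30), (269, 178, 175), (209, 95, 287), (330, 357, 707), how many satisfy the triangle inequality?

5

(348,355,653): 348+355 > 653 → valid
(84,228,302): 84+228 > 302 → valid
(30,290,302): 30+290 > 302 → valid
(175,178,269): 175+178 > 269 → valid
(95,209,287): 95+209 > 287 → valid
(330,357,707): 330+357 ≤ 707 → not valid
5 of the 6 triples form a triangle.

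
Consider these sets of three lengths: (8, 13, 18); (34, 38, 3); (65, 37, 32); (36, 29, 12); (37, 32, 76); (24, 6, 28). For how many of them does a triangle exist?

(8,13,18): 8+13 > 18 → valid
(3,34,38): 3+34 ≤ 38 → not valid
(32,37,65): 32+37 > 65 → valid
(12,29,36): 12+29 > 36 → valid
(32,37,76): 32+37 ≤ 76 → not valid
(6,24,28): 6+24 > 28 → valid
4 of the 6 triples form a triangle.

4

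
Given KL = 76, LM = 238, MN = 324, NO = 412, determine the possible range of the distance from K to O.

0 ≤ KO ≤ 1050

The maximum is all hops collinear in one direction: 76 + 238 + 324 + 412 = 1050.
The longest hop is 412; the others sum to 638. Since 412 ≤ 638, the path can fold back on itself completely, so the minimum distance is 0.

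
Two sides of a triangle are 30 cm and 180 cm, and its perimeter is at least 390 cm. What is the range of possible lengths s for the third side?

180 ≤ s < 210

Triangle inequality alone gives 150 < s < 210.
The perimeter condition gives s ≥ 390 − 30 − 180 = 180.
Intersecting the two: 180 ≤ s < 210.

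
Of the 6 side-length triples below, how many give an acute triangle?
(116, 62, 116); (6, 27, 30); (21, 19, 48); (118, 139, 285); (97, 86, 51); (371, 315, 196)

(116,62,116): 62²+116² = 17300 > 13456 = 116² → acute
(6,27,30): 6²+27² = 765 < 900 = 30² → obtuse
(21,19,48): 19+21 ≤ 48, not a triangle
(118,139,285): 118+139 ≤ 285, not a triangle
(97,86,51): 51²+86² = 9997 > 9409 = 97² → acute
(371,315,196): 196²+315² = 137641 = 371² → right
2 of the 6 are acute.

2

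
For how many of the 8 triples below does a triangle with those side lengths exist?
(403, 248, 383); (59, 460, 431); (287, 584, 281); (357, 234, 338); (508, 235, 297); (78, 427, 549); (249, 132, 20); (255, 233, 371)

(248,383,403): 248+383 > 403 → valid
(59,431,460): 59+431 > 460 → valid
(281,287,584): 281+287 ≤ 584 → not valid
(234,338,357): 234+338 > 357 → valid
(235,297,508): 235+297 > 508 → valid
(78,427,549): 78+427 ≤ 549 → not valid
(20,132,249): 20+132 ≤ 249 → not valid
(233,255,371): 233+255 > 371 → valid
5 of the 8 triples form a triangle.

5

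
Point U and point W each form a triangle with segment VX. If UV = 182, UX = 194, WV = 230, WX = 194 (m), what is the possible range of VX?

36 < VX < 376

From triangle UVX: |182 − 194| < VX < 182 + 194, i.e. 12 < VX < 376.
From triangle WVX: 36 < VX < 424.
Both must hold, so VX lies in the intersection.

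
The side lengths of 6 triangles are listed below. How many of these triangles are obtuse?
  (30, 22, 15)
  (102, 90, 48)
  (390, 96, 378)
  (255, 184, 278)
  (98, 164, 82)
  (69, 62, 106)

(30,22,15): 15²+22² = 709 < 900 = 30² → obtuse
(102,90,48): 48²+90² = 10404 = 102² → right
(390,96,378): 96²+378² = 152100 = 390² → right
(255,184,278): 184²+255² = 98881 > 77284 = 278² → acute
(98,164,82): 82²+98² = 16328 < 26896 = 164² → obtuse
(69,62,106): 62²+69² = 8605 < 11236 = 106² → obtuse
3 of the 6 are obtuse.

3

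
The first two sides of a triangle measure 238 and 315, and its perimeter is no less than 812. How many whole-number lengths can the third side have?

294

Triangle inequality: 77 < x < 553. Perimeter ≥ 812 gives x ≥ 812 − 238 − 315 = 259.
So 259 ≤ x < 553; integers 259 through 552: 294 values.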